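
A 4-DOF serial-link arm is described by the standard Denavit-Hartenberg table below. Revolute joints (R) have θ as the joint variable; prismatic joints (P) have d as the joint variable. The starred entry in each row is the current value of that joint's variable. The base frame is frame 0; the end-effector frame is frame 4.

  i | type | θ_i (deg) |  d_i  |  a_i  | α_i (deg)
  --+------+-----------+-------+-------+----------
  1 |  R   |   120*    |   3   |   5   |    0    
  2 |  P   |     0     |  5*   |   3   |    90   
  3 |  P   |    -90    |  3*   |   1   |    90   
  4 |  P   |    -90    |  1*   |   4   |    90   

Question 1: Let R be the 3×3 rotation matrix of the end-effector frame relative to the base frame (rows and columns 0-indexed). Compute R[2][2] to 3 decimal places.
1.000

End-effector z-axis (col 2 of R) = (-0.0000,-0.0000,1.0000)
R[2][2] = 1.0000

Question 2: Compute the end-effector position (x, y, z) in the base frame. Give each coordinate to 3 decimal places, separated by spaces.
-4.366 5.562 7.000

after link 1: o_1 = (-2.5000, 4.3301, 3.0000)
after link 2: o_2 = (-4.0000, 6.9282, 8.0000)
after link 3: o_3 = (-1.4019, 8.4282, 7.0000)
after link 4: o_4 = (-4.3660, 5.5622, 7.0000)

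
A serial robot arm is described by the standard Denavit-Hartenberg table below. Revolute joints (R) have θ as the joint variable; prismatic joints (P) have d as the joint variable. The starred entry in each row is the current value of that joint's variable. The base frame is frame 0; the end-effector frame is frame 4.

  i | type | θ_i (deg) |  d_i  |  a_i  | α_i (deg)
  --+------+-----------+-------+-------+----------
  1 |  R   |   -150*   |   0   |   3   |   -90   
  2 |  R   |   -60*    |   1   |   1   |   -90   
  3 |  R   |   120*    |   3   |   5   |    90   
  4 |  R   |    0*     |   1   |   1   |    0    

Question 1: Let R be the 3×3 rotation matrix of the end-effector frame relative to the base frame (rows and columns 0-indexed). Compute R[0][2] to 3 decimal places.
End-effector z-axis (col 2 of R) = (-0.6250,0.2165,0.7500)
R[0][2] = -0.6250

-0.625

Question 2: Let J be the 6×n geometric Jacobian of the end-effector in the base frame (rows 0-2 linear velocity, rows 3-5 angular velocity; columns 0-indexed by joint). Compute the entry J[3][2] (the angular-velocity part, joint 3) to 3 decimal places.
-0.750

axis z_2 = (-0.7500,-0.4330,-0.5000); lever o_n−o_2 = (-4.1740,4.1675,-3.3481)
cross product → J_v[:, 2] = (3.5335,-0.4240,-4.9330)
J_ω[:, 2] = z_2
entry J[3][2] = -0.7500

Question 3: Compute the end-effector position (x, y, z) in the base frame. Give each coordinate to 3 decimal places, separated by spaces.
-6.705 1.551 -2.482

after link 1: o_1 = (-2.5981, -1.5000, 0.0000)
after link 2: o_2 = (-2.5311, -2.6160, 0.8660)
after link 3: o_3 = (-5.8636, 0.4599, -2.7990)
after link 4: o_4 = (-6.7051, 1.5514, -2.4821)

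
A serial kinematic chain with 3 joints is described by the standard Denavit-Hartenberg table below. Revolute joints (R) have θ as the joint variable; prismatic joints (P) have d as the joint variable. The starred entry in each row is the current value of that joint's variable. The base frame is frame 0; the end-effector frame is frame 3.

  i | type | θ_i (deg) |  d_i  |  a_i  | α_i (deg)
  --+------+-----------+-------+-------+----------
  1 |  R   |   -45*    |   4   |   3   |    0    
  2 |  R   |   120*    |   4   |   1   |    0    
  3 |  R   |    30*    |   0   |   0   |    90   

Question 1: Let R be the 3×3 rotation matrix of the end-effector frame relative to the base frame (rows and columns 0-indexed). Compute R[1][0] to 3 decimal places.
End-effector x-axis (col 0 of R) = (-0.2588,0.9659,0.0000)
R[1][0] = 0.9659

0.966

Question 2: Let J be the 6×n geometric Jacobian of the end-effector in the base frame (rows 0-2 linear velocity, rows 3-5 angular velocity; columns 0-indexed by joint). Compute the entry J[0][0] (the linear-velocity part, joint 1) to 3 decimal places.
1.155

axis z_0 = ẑ; lever o_n−o_0 = (2.3801,-1.1554,8.0000)
cross product → J_v[:, 0] = (1.1554,2.3801,-0.0000)
J_ω[:, 0] = z_0
entry J[0][0] = 1.1554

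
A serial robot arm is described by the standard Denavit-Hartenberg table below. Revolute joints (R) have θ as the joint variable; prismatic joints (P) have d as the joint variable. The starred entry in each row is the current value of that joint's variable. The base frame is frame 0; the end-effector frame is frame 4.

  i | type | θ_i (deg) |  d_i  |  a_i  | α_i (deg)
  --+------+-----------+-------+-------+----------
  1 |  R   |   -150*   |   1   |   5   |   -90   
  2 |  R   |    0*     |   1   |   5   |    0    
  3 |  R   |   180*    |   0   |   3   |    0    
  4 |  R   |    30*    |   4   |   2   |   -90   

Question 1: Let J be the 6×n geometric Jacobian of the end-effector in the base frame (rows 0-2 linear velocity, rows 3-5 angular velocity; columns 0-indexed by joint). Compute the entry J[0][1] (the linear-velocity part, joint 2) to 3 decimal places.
axis z_1 = (0.5000,-0.8660,0.0000); lever o_n−o_1 = (2.2679,-4.4641,1.0000)
cross product → J_v[:, 1] = (-0.8660,-0.5000,-0.2679)
J_ω[:, 1] = z_1
entry J[0][1] = -0.8660

-0.866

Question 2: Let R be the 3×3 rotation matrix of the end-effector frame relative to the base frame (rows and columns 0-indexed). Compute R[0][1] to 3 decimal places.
-0.500

End-effector y-axis (col 1 of R) = (-0.5000,0.8660,-0.0000)
R[0][1] = -0.5000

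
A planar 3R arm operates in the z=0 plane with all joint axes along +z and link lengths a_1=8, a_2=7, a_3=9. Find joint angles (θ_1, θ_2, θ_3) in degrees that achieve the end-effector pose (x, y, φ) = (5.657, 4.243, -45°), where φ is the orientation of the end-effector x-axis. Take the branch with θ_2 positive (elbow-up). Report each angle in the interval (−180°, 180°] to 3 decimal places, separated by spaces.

wrist centre = target − a_3·(cos φ, sin φ) = (-0.7070, 10.6070)
cos θ_2 = (113.0074−8²−7²)/(2·8·7) = 0.0001; θ_2 = 89.9962° (elbow-up)
β = atan2(10.6070,-0.7070) = 93.8132°; ψ = atan2(7.0000,8.0005) = 41.1843°
θ_1 = β − ψ = 52.6289°
θ_3 = φ − θ_1 − θ_2 = 172.3749° (wrapped to (-180°,180°])

52.629 89.996 172.375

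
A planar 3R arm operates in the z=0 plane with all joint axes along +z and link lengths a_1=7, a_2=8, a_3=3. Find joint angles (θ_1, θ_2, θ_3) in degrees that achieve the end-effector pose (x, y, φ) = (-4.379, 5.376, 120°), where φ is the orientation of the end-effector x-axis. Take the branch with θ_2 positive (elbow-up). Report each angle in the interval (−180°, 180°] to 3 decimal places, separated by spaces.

47.052 150.000 -77.052

wrist centre = target − a_3·(cos φ, sin φ) = (-2.8790, 2.7779)
cos θ_2 = (16.0055−7²−8²)/(2·7·8) = -0.8660; θ_2 = 149.9996° (elbow-up)
β = atan2(2.7779,-2.8790) = 136.0236°; ψ = atan2(4.0000,0.0718) = 88.9714°
θ_1 = β − ψ = 47.0523°
θ_3 = φ − θ_1 − θ_2 = -77.0519° (wrapped to (-180°,180°])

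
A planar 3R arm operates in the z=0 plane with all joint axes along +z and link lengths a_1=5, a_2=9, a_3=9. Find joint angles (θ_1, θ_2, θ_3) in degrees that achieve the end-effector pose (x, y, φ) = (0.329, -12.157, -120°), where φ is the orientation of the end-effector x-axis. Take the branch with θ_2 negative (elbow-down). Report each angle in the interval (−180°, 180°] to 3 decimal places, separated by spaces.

wrist centre = target − a_3·(cos φ, sin φ) = (4.8290, -4.3628)
cos θ_2 = (42.3530−5²−9²)/(2·5·9) = -0.7072; θ_2 = -135.0066° (elbow-down)
β = atan2(-4.3628,4.8290) = -42.0963°; ψ = atan2(-6.3632,-1.3647) = -102.1047°
θ_1 = β − ψ = 60.0084°
θ_3 = φ − θ_1 − θ_2 = -45.0017° (wrapped to (-180°,180°])

60.008 -135.007 -45.002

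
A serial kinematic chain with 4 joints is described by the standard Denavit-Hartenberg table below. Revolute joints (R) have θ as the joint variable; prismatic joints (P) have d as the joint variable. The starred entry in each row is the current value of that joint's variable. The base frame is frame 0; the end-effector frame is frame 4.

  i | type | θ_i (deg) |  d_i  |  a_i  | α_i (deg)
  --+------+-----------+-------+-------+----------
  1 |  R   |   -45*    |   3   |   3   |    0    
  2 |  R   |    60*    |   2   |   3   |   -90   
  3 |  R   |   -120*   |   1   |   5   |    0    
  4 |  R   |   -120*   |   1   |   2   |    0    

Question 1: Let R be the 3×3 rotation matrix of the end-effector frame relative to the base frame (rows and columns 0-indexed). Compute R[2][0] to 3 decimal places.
-0.866

End-effector x-axis (col 0 of R) = (-0.4830,-0.1294,-0.8660)
R[2][0] = -0.8660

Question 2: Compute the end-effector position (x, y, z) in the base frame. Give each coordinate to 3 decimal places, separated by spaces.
1.121 -0.319 7.598

after link 1: o_1 = (2.1213, -2.1213, 3.0000)
after link 2: o_2 = (5.0191, -1.3449, 5.0000)
after link 3: o_3 = (2.3455, -1.0260, 9.3301)
after link 4: o_4 = (1.1207, -0.3189, 7.5981)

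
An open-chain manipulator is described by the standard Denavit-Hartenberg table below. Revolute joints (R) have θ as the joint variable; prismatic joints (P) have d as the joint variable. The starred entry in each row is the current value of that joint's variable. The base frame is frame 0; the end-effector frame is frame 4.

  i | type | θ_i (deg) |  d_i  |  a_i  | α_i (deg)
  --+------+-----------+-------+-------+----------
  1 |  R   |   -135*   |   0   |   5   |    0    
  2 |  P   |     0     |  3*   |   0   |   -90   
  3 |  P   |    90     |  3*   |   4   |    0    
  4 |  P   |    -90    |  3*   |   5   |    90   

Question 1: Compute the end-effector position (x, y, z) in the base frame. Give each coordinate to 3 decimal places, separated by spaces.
-2.828 -11.314 -1.000

after link 1: o_1 = (-3.5355, -3.5355, 0.0000)
after link 2: o_2 = (-3.5355, -3.5355, 3.0000)
after link 3: o_3 = (-1.4142, -5.6569, -1.0000)
after link 4: o_4 = (-2.8284, -11.3137, -1.0000)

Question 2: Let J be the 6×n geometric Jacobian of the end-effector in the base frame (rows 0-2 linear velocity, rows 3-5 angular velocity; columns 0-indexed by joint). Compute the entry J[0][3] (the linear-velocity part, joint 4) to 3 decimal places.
0.707

prismatic axis z_3 = (0.7071,-0.7071,0.0000)
J_v[:, 3] = z_3; J_ω[:, 3] = (0,0,0)
entry J[0][3] = 0.7071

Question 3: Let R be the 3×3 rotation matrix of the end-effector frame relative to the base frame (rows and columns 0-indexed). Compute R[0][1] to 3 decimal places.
0.707

End-effector y-axis (col 1 of R) = (0.7071,-0.7071,-0.0000)
R[0][1] = 0.7071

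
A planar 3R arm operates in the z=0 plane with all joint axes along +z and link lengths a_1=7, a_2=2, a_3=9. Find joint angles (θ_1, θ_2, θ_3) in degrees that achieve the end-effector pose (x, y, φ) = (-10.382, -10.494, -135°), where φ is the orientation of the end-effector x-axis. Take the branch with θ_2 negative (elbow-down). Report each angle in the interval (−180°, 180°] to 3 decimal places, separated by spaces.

wrist centre = target − a_3·(cos φ, sin φ) = (-4.0180, -4.1300)
cos θ_2 = (33.2019−7²−2²)/(2·7·2) = -0.7071; θ_2 = -134.9975° (elbow-down)
β = atan2(-4.1300,-4.0180) = -134.2125°; ψ = atan2(-1.4143,5.5858) = -14.2081°
θ_1 = β − ψ = -120.0044°
θ_3 = φ − θ_1 − θ_2 = 120.0020° (wrapped to (-180°,180°])

-120.004 -134.998 120.002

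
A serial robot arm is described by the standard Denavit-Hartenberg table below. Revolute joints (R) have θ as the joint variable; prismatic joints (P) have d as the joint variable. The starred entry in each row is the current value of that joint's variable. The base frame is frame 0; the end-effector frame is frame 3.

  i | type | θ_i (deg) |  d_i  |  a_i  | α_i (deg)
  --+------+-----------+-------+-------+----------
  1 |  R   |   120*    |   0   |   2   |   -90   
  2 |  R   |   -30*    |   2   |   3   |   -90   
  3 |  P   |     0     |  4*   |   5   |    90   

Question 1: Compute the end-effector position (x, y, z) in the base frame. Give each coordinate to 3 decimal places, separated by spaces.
after link 1: o_1 = (-1.0000, 1.7321, 0.0000)
after link 2: o_2 = (-4.0311, 2.9821, 1.5000)
after link 3: o_3 = (-7.1962, 8.4641, 0.5359)

-7.196 8.464 0.536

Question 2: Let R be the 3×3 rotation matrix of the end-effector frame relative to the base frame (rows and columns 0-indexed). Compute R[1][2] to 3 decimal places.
End-effector z-axis (col 2 of R) = (-0.8660,-0.5000,0.0000)
R[1][2] = -0.5000

-0.500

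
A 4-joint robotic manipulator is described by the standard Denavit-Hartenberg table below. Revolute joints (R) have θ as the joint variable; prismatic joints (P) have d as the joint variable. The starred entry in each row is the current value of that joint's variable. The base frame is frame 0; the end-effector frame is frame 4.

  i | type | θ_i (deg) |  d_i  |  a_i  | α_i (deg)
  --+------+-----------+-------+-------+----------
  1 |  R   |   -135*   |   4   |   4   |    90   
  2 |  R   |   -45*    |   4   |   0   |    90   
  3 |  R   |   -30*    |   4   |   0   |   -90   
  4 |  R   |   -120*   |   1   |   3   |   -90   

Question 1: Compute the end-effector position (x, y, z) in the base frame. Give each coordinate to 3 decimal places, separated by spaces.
-3.101 4.841 -0.101

after link 1: o_1 = (-2.8284, -2.8284, 4.0000)
after link 2: o_2 = (-5.6569, -0.0000, 4.0000)
after link 3: o_3 = (-3.6569, 2.0000, 1.1716)
after link 4: o_4 = (-3.1010, 4.8413, -0.1005)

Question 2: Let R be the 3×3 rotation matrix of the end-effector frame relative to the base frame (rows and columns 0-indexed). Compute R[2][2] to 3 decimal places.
-0.884

End-effector z-axis (col 2 of R) = (0.1812,-0.4312,-0.8839)
R[2][2] = -0.8839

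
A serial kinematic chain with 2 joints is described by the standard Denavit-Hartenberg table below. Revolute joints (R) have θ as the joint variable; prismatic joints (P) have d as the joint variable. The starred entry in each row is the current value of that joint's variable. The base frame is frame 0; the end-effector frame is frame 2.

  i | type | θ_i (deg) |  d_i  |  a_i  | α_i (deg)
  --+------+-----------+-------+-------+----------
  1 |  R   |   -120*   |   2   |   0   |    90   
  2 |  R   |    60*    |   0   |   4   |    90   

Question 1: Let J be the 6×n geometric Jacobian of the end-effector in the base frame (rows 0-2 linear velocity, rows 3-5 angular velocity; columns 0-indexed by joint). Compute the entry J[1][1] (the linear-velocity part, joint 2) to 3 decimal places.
axis z_1 = (-0.8660,0.5000,0.0000); lever o_n−o_1 = (-1.0000,-1.7321,3.4641)
cross product → J_v[:, 1] = (1.7321,3.0000,2.0000)
J_ω[:, 1] = z_1
entry J[1][1] = 3.0000

3.000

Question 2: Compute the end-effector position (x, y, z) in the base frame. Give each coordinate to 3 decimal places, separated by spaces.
after link 1: o_1 = (0.0000, 0.0000, 2.0000)
after link 2: o_2 = (-1.0000, -1.7321, 5.4641)

-1.000 -1.732 5.464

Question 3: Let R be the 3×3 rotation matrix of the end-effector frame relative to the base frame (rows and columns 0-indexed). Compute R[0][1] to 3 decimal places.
End-effector y-axis (col 1 of R) = (-0.8660,0.5000,0.0000)
R[0][1] = -0.8660

-0.866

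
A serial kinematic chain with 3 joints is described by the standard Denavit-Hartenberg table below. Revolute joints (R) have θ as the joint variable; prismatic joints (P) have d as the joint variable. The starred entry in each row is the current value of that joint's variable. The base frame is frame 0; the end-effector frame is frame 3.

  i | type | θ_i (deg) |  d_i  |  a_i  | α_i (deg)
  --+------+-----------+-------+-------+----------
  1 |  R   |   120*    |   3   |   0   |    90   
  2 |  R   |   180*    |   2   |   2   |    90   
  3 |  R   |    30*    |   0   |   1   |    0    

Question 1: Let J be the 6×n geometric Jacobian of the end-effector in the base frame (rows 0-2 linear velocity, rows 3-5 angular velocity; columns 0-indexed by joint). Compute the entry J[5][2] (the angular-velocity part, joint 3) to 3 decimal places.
axis z_2 = (-0.0000,0.0000,1.0000); lever o_n−o_2 = (0.8660,-0.5000,0.0000)
cross product → J_v[:, 2] = (0.5000,0.8660,-0.0000)
J_ω[:, 2] = z_2
entry J[5][2] = 1.0000

1.000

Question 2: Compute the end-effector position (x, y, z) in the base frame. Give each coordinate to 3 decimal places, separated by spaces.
3.598 -1.232 3.000

after link 1: o_1 = (0.0000, 0.0000, 3.0000)
after link 2: o_2 = (2.7321, -0.7321, 3.0000)
after link 3: o_3 = (3.5981, -1.2321, 3.0000)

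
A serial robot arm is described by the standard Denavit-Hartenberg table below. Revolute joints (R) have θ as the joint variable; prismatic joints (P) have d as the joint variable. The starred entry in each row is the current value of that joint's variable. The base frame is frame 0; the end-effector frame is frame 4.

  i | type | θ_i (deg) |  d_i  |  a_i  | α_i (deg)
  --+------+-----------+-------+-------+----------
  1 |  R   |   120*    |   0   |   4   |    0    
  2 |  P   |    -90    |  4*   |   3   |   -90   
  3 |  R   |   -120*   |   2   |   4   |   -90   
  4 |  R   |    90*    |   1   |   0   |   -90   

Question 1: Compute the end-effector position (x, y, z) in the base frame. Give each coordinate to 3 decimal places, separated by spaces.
after link 1: o_1 = (-2.0000, 3.4641, 0.0000)
after link 2: o_2 = (0.5981, 4.9641, 4.0000)
after link 3: o_3 = (-2.1340, 5.6962, 7.4641)
after link 4: o_4 = (-1.3840, 6.1292, 7.9641)

-1.384 6.129 7.964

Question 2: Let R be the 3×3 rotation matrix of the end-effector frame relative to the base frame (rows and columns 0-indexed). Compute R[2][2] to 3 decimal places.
End-effector z-axis (col 2 of R) = (0.4330,0.2500,-0.8660)
R[2][2] = -0.8660

-0.866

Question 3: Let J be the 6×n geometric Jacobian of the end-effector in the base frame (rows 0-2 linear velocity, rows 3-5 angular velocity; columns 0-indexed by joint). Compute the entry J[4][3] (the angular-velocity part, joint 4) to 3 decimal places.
axis z_3 = (0.7500,0.4330,0.5000); lever o_n−o_3 = (0.7500,0.4330,0.5000)
cross product → J_v[:, 3] = (0.0000,-0.0000,-0.0000)
J_ω[:, 3] = z_3
entry J[4][3] = 0.4330

0.433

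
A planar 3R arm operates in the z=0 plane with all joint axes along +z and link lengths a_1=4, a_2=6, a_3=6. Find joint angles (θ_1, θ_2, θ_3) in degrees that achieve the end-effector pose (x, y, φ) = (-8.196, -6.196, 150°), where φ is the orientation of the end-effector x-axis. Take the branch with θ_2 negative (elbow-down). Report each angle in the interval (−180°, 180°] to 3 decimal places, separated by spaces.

wrist centre = target − a_3·(cos φ, sin φ) = (-2.9998, -9.1960)
cos θ_2 = (93.5655−4²−6²)/(2·4·6) = 0.8659; θ_2 = -30.0089° (elbow-down)
β = atan2(-9.1960,-2.9998) = -108.0670°; ψ = atan2(-3.0008,9.1957) = -18.0729°
θ_1 = β − ψ = -89.9940°
θ_3 = φ − θ_1 − θ_2 = -89.9971° (wrapped to (-180°,180°])

-89.994 -30.009 -89.997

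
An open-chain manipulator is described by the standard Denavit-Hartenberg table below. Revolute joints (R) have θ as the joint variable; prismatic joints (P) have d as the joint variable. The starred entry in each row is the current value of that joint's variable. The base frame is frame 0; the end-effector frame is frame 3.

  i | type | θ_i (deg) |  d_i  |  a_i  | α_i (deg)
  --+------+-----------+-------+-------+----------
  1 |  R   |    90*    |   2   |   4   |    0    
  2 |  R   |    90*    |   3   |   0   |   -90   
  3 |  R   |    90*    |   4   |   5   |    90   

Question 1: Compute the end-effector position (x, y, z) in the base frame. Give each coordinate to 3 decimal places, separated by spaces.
after link 1: o_1 = (0.0000, 4.0000, 2.0000)
after link 2: o_2 = (0.0000, 4.0000, 5.0000)
after link 3: o_3 = (-0.0000, -0.0000, 0.0000)

-0.000 -0.000 0.000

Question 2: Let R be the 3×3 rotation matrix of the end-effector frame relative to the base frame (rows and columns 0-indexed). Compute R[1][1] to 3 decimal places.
End-effector y-axis (col 1 of R) = (-0.0000,-1.0000,0.0000)
R[1][1] = -1.0000

-1.000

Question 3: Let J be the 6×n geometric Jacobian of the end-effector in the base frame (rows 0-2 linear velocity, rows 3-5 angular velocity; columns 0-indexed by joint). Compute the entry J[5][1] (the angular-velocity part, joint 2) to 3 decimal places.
axis z_1 = (0.0000,0.0000,1.0000); lever o_n−o_1 = (-0.0000,-4.0000,-2.0000)
cross product → J_v[:, 1] = (4.0000,-0.0000,0.0000)
J_ω[:, 1] = z_1
entry J[5][1] = 1.0000

1.000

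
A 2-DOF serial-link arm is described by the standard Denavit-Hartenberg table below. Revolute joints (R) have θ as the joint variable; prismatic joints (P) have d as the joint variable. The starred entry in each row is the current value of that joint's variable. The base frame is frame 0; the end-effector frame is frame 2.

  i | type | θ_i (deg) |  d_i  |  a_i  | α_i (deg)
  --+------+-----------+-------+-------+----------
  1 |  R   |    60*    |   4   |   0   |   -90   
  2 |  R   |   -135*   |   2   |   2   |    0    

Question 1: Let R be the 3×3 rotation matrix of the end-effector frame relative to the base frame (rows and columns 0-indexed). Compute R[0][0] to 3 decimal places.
End-effector x-axis (col 0 of R) = (-0.3536,-0.6124,0.7071)
R[0][0] = -0.3536

-0.354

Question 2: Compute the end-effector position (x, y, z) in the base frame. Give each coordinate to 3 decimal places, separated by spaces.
-2.439 -0.225 5.414

after link 1: o_1 = (0.0000, 0.0000, 4.0000)
after link 2: o_2 = (-2.4392, -0.2247, 5.4142)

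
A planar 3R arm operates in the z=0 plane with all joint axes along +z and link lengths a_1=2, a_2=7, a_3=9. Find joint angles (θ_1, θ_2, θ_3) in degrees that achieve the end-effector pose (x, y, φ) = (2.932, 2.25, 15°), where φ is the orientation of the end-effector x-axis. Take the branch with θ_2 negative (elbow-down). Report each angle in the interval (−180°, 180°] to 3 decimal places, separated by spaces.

wrist centre = target − a_3·(cos φ, sin φ) = (-5.7613, -0.0794)
cos θ_2 = (33.1993−2²−7²)/(2·2·7) = -0.7072; θ_2 = -135.0051° (elbow-down)
β = atan2(-0.0794,-5.7613) = -179.2107°; ψ = atan2(-4.9493,-2.9502) = -120.7984°
θ_1 = β − ψ = -58.4124°
θ_3 = φ − θ_1 − θ_2 = -151.5826° (wrapped to (-180°,180°])

-58.412 -135.005 -151.583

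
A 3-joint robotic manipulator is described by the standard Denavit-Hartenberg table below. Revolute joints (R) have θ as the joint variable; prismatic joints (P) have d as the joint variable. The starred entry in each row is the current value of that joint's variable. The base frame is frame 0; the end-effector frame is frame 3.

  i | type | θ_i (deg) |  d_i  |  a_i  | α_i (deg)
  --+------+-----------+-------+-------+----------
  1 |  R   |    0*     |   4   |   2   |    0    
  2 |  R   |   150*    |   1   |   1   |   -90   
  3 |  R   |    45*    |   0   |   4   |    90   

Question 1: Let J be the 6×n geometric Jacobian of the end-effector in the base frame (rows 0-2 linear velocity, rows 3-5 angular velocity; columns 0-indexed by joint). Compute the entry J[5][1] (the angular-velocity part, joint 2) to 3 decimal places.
1.000

axis z_1 = (0.0000,0.0000,1.0000); lever o_n−o_1 = (-3.3155,1.9142,-1.8284)
cross product → J_v[:, 1] = (-1.9142,-3.3155,0.0000)
J_ω[:, 1] = z_1
entry J[5][1] = 1.0000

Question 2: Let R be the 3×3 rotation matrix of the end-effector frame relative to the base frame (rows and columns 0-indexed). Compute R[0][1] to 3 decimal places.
End-effector y-axis (col 1 of R) = (-0.5000,-0.8660,0.0000)
R[0][1] = -0.5000

-0.500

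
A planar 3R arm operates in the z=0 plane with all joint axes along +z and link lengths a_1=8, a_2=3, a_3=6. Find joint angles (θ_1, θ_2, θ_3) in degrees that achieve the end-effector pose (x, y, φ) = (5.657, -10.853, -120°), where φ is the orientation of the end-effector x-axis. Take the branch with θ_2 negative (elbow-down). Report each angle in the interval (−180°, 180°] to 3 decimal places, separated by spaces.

wrist centre = target − a_3·(cos φ, sin φ) = (8.6570, -5.6568)
cos θ_2 = (106.9436−8²−3²)/(2·8·3) = 0.7072; θ_2 = -44.9959° (elbow-down)
β = atan2(-5.6568,8.6570) = -33.1623°; ψ = atan2(-2.1212,10.1215) = -11.8362°
θ_1 = β − ψ = -21.3261°
θ_3 = φ − θ_1 − θ_2 = -53.6781° (wrapped to (-180°,180°])

-21.326 -44.996 -53.678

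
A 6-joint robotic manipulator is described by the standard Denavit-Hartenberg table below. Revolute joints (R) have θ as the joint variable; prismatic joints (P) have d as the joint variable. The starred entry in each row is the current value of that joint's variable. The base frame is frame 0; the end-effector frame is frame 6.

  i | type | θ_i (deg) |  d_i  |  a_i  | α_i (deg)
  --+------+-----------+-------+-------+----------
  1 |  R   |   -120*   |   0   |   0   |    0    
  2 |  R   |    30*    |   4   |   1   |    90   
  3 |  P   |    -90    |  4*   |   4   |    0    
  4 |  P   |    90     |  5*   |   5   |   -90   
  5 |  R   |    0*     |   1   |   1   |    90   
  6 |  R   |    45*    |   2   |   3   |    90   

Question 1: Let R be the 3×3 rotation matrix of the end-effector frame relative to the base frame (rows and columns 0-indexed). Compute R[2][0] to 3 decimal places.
End-effector x-axis (col 0 of R) = (0.0000,-0.7071,0.7071)
R[2][0] = 0.7071

0.707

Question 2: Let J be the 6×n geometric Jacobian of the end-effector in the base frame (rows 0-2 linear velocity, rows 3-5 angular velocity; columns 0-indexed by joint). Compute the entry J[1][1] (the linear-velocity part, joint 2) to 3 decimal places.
axis z_1 = (0.0000,0.0000,1.0000); lever o_n−o_1 = (-11.0000,-9.1213,3.1213)
cross product → J_v[:, 1] = (9.1213,-11.0000,0.0000)
J_ω[:, 1] = z_1
entry J[1][1] = -11.0000

-11.000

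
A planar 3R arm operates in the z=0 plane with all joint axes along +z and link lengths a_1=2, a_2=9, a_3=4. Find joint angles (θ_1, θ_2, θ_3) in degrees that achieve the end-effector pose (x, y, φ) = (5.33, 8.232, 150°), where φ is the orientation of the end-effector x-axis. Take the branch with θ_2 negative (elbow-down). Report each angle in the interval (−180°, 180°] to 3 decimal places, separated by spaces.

60.008 -30.009 120.001

wrist centre = target − a_3·(cos φ, sin φ) = (8.7941, 6.2320)
cos θ_2 = (116.1740−2²−9²)/(2·2·9) = 0.8659; θ_2 = -30.0091° (elbow-down)
β = atan2(6.2320,8.7941) = 35.3236°; ψ = atan2(-4.5012,9.7935) = -24.6842°
θ_1 = β − ψ = 60.0078°
θ_3 = φ − θ_1 − θ_2 = 120.0014° (wrapped to (-180°,180°])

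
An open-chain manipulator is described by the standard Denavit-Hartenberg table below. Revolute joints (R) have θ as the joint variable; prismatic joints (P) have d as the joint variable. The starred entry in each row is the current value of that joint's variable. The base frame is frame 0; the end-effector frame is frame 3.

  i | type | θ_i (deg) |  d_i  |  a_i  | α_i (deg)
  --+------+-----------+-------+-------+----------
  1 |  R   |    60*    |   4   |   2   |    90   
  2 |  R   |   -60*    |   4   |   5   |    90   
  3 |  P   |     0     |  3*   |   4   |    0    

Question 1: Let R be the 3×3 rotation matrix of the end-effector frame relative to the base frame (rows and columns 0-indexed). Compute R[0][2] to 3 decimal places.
End-effector z-axis (col 2 of R) = (-0.4330,-0.7500,-0.5000)
R[0][2] = -0.4330

-0.433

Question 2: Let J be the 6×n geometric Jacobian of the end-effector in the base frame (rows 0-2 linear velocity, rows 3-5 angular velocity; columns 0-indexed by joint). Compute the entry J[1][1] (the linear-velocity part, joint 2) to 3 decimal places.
axis z_1 = (0.8660,-0.5000,0.0000); lever o_n−o_1 = (4.4151,-0.3529,-9.2942)
cross product → J_v[:, 1] = (4.6471,8.0490,1.9019)
J_ω[:, 1] = z_1
entry J[1][1] = 8.0490

8.049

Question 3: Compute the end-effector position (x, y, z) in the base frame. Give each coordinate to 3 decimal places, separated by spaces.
after link 1: o_1 = (1.0000, 1.7321, 4.0000)
after link 2: o_2 = (5.7141, 1.8971, -0.3301)
after link 3: o_3 = (5.4151, 1.3792, -5.2942)

5.415 1.379 -5.294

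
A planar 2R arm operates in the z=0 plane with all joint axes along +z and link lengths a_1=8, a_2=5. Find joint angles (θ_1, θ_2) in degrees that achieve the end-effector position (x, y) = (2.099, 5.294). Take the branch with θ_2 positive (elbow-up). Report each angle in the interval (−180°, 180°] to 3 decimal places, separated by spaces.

cos θ_2 = (32.4322−8²−5²)/(2·8·5) = -0.7071; θ_2 = 134.9992° (elbow-up)
β = atan2(5.2940,2.0990) = 68.3723°; ψ = atan2(3.5356,4.4645) = 38.3768°
θ_1 = β − ψ = 29.9956°

29.996 134.999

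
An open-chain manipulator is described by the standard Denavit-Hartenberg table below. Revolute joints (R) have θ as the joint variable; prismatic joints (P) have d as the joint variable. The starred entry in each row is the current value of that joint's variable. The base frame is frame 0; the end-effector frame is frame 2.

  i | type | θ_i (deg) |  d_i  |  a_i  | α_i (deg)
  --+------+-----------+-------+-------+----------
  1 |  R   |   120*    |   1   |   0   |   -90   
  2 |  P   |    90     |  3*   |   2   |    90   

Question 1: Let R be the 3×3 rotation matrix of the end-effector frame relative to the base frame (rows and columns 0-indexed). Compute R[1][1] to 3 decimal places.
End-effector y-axis (col 1 of R) = (-0.8660,-0.5000,0.0000)
R[1][1] = -0.5000

-0.500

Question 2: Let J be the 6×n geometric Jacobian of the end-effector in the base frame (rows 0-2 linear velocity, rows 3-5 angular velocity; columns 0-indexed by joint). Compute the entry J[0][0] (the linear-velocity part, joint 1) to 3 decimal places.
axis z_0 = ẑ; lever o_n−o_0 = (-2.5981,-1.5000,-1.0000)
cross product → J_v[:, 0] = (1.5000,-2.5981,0.0000)
J_ω[:, 0] = z_0
entry J[0][0] = 1.5000

1.500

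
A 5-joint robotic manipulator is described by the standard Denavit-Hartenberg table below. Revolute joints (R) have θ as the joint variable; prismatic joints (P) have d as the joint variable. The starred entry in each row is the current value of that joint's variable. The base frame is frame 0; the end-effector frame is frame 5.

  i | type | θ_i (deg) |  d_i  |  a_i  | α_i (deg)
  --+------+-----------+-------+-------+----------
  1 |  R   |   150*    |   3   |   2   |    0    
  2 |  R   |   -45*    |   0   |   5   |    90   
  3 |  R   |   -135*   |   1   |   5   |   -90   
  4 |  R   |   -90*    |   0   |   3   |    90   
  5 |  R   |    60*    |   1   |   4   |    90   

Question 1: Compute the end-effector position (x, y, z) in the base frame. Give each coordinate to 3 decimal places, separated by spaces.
after link 1: o_1 = (-1.7321, 1.0000, 3.0000)
after link 2: o_2 = (-3.0261, 5.8296, 3.0000)
after link 3: o_3 = (-1.1452, 2.6734, -0.5355)
after link 4: o_4 = (1.7526, 3.4498, -0.5355)
after link 5: o_5 = (2.8675, 7.0165, -2.2779)

2.867 7.017 -2.278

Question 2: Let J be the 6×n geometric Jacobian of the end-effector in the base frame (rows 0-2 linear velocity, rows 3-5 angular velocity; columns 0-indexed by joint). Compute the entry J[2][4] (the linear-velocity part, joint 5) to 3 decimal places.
-1.414

axis z_4 = (-0.1830,0.6830,0.7071); lever o_n−o_4 = (1.1149,3.5667,-1.7424)
cross product → J_v[:, 4] = (-3.7121,0.4694,-1.4142)
J_ω[:, 4] = z_4
entry J[2][4] = -1.4142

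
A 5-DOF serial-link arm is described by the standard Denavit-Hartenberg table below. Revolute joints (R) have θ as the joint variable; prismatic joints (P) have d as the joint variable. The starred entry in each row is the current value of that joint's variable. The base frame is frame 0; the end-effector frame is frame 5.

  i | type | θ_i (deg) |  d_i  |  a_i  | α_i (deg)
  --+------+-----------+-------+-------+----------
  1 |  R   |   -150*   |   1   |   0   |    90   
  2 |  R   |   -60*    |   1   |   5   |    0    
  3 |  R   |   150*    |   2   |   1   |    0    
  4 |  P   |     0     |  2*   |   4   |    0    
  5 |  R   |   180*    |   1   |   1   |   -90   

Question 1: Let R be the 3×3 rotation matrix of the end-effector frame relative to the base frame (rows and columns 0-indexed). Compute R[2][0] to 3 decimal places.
-1.000

End-effector x-axis (col 0 of R) = (-0.0000,0.0000,-1.0000)
R[2][0] = -1.0000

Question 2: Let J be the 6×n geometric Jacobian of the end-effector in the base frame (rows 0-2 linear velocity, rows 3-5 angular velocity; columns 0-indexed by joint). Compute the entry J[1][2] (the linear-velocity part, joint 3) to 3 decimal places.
2.000

axis z_2 = (-0.5000,0.8660,0.0000); lever o_n−o_2 = (-2.5000,4.3301,4.0000)
cross product → J_v[:, 2] = (3.4641,2.0000,-0.0000)
J_ω[:, 2] = z_2
entry J[1][2] = 2.0000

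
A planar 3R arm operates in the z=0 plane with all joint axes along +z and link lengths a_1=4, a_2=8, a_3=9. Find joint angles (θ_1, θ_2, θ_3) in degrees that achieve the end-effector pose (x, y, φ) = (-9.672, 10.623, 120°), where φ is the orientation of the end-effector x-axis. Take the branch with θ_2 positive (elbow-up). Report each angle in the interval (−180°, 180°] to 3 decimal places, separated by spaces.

45.009 134.992 -60.001

wrist centre = target − a_3·(cos φ, sin φ) = (-5.1720, 2.8288)
cos θ_2 = (34.7515−4²−8²)/(2·4·8) = -0.7070; θ_2 = 134.9919° (elbow-up)
β = atan2(2.8288,-5.1720) = 151.3240°; ψ = atan2(5.6576,-1.6561) = 106.3154°
θ_1 = β − ψ = 45.0087°
θ_3 = φ − θ_1 − θ_2 = -60.0006° (wrapped to (-180°,180°])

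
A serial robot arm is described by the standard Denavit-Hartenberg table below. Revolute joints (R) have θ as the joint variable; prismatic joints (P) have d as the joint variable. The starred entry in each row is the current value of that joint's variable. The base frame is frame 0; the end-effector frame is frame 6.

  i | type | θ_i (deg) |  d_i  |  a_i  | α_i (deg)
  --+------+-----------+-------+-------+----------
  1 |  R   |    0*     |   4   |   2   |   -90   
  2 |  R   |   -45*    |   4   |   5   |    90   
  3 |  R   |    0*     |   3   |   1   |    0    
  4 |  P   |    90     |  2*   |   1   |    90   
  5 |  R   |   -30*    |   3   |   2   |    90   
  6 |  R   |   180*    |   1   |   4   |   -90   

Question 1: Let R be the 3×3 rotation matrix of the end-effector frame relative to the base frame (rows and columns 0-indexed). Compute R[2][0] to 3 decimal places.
0.354

End-effector x-axis (col 0 of R) = (-0.3536,-0.8660,0.3536)
R[2][0] = 0.3536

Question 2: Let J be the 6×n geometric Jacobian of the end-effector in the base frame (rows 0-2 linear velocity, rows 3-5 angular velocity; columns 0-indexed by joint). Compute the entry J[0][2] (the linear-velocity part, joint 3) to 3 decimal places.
0.871

axis z_2 = (-0.7071,0.0000,0.7071); lever o_n−o_2 = (-0.8018,-1.2321,6.4587)
cross product → J_v[:, 2] = (0.8712,4.0000,0.8712)
J_ω[:, 2] = z_2
entry J[0][2] = 0.8712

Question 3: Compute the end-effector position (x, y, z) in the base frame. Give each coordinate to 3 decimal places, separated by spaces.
4.734 2.768 13.994

after link 1: o_1 = (2.0000, 0.0000, 4.0000)
after link 2: o_2 = (5.5355, 4.0000, 7.5355)
after link 3: o_3 = (4.1213, 4.0000, 10.3640)
after link 4: o_4 = (2.7071, 5.0000, 11.7782)
after link 5: o_5 = (5.5355, 6.7321, 13.1924)
after link 6: o_6 = (4.7337, 2.7679, 13.9942)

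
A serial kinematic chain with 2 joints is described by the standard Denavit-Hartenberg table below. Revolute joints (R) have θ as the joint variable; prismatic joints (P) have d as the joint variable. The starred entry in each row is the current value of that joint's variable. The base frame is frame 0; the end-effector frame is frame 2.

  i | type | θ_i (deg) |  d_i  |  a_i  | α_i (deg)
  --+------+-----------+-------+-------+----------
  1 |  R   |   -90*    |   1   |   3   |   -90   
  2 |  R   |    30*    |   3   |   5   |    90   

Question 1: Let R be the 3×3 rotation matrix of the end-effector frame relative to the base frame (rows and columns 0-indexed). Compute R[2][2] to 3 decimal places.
0.866

End-effector z-axis (col 2 of R) = (0.0000,-0.5000,0.8660)
R[2][2] = 0.8660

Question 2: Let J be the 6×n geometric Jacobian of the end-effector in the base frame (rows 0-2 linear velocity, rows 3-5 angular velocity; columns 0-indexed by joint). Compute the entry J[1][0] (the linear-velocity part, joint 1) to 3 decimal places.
axis z_0 = ẑ; lever o_n−o_0 = (3.0000,-7.3301,-1.5000)
cross product → J_v[:, 0] = (7.3301,3.0000,-0.0000)
J_ω[:, 0] = z_0
entry J[1][0] = 3.0000

3.000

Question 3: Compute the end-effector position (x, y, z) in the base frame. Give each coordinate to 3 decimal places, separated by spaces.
after link 1: o_1 = (0.0000, -3.0000, 1.0000)
after link 2: o_2 = (3.0000, -7.3301, -1.5000)

3.000 -7.330 -1.500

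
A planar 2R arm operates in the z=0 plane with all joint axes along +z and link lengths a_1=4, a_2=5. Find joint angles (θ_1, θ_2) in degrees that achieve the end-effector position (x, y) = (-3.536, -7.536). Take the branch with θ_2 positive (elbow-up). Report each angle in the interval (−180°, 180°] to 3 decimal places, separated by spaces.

-140.260 44.979

cos θ_2 = (69.2946−4²−5²)/(2·4·5) = 0.7074; θ_2 = 44.9791° (elbow-up)
β = atan2(-7.5360,-3.5360) = -115.1366°; ψ = atan2(3.5342,7.5368) = 25.1233°
θ_1 = β − ψ = -140.2599°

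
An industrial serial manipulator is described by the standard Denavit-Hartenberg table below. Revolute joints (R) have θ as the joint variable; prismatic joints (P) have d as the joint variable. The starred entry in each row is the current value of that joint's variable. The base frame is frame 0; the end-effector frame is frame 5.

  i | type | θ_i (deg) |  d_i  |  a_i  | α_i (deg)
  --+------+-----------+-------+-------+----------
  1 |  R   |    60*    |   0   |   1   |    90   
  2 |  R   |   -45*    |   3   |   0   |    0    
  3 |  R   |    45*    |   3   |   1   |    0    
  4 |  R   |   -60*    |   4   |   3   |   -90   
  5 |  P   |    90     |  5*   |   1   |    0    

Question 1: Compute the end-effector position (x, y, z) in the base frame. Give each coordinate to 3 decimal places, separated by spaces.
11.709 2.281 -0.098

after link 1: o_1 = (0.5000, 0.8660, 0.0000)
after link 2: o_2 = (3.0981, -0.6340, 0.0000)
after link 3: o_3 = (6.1962, -1.2679, 0.0000)
after link 4: o_4 = (10.4103, -1.9689, -2.5981)
after link 5: o_5 = (11.7093, 2.2811, -0.0981)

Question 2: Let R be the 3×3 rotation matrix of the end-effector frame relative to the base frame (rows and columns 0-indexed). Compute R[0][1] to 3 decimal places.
-0.250

End-effector y-axis (col 1 of R) = (-0.2500,-0.4330,0.8660)
R[0][1] = -0.2500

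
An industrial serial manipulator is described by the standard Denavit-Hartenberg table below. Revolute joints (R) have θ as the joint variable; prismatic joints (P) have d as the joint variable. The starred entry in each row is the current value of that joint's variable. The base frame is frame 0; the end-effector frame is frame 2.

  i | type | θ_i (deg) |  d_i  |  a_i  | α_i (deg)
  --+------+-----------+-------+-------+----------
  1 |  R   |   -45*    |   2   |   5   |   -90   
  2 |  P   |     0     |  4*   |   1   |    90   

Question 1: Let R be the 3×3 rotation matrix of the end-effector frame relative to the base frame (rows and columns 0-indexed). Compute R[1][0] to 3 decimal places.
-0.707

End-effector x-axis (col 0 of R) = (0.7071,-0.7071,0.0000)
R[1][0] = -0.7071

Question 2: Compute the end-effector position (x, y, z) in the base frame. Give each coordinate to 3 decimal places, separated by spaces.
7.071 -1.414 2.000

after link 1: o_1 = (3.5355, -3.5355, 2.0000)
after link 2: o_2 = (7.0711, -1.4142, 2.0000)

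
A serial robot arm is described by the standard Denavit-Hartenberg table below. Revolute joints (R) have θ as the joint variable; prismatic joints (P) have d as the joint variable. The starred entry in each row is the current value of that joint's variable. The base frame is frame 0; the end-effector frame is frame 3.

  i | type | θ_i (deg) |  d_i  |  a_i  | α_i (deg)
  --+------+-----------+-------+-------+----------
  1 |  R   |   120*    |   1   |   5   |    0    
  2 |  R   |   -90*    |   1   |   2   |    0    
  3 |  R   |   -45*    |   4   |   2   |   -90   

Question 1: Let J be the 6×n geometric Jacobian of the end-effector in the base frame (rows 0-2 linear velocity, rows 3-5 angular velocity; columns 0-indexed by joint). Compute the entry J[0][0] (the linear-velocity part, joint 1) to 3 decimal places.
-4.812

axis z_0 = ẑ; lever o_n−o_0 = (1.1639,4.8125,6.0000)
cross product → J_v[:, 0] = (-4.8125,1.1639,0.0000)
J_ω[:, 0] = z_0
entry J[0][0] = -4.8125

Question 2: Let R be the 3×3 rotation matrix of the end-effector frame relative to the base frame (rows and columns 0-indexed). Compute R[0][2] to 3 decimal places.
0.259

End-effector z-axis (col 2 of R) = (0.2588,0.9659,0.0000)
R[0][2] = 0.2588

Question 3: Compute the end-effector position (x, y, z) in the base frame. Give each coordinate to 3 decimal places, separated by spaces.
1.164 4.812 6.000

after link 1: o_1 = (-2.5000, 4.3301, 1.0000)
after link 2: o_2 = (-0.7679, 5.3301, 2.0000)
after link 3: o_3 = (1.1639, 4.8125, 6.0000)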